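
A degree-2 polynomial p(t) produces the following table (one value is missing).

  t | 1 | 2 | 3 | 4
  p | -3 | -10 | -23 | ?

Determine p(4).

The 3 known values determine p uniquely (degree ≤ 2).
L_0(4) = (2)·(1)/[(-1)·(-2)] = 1
L_1(4) = (3)·(1)/[(1)·(-1)] = -3
L_2(4) = (3)·(2)/[(2)·(1)] = 3
Sum: (-3)·(1) + (-10)·(-3) + (-23)·(3) = -42

-42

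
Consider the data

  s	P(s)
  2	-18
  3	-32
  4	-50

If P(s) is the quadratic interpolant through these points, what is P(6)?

Using Newton's divided-difference form:
P[2,3] = (-32 - (-18)) / (3 - 2) = -14
P[3,4] = (-50 - (-32)) / (4 - 3) = -18
P[2,3,4] = (-18 - (-14)) / (4 - 2) = -2
P(6) = -18 + (-14)·(4) + (-2)·(4)·(3) = -98

-98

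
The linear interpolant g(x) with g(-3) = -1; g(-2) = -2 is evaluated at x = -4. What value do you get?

0

Evaluate each Lagrange basis at x = -4:
L_0(-4) = (-2)/[(-1)] = 2
L_1(-4) = (-1)/[(1)] = -1
Sum: (-1)·(2) + (-2)·(-1) = 0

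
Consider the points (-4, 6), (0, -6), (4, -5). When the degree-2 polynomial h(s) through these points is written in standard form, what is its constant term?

Build the Lagrange basis polynomials:
L_0(s) = s(s - 4) / [32] = (1/32)s^2 - (1/8)s
L_1(s) = (s + 4)(s - 4) / [-16] = -(1/16)s^2 + 1
L_2(s) = (s + 4)s / [32] = (1/32)s^2 + (1/8)s
h(s) = 6·L_0 + (-6)·L_1 + (-5)·L_2
Only the constant term is needed; take it from each L_i and combine:
6·(0) + (-6)·(1) + (-5)·(0) = -6

-6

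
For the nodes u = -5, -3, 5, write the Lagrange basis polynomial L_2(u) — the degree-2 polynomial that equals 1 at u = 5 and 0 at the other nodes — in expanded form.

L_2(u) = (u + 5)(u + 3) / [(10)·(8)]
       = (u^2 + 8u + 15) / (80)

L_2(u) = (1/80)u^2 + (1/10)u + 3/16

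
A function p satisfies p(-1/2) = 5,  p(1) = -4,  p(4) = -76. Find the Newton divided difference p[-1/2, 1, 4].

-4

p[-1/2,1] = (-4 - 5) / (1 - (-1/2)) = -6
p[1,4] = (-76 - (-4)) / (4 - 1) = -24
p[-1/2,1,4] = (-24 - (-6)) / (4 - (-1/2)) = -4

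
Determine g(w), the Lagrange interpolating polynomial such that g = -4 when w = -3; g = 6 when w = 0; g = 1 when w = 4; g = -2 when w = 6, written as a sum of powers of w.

Build the Lagrange basis polynomials:
L_0(w) = w(w - 4)(w - 6) / [-189] = -(1/189)w^3 + (10/189)w^2 - (8/63)w
L_1(w) = (w + 3)(w - 4)(w - 6) / [72] = (1/72)w^3 - (7/72)w^2 - (1/12)w + 1
L_2(w) = (w + 3)w(w - 6) / [-56] = -(1/56)w^3 + (3/56)w^2 + (9/28)w
L_3(w) = (w + 3)w(w - 4) / [108] = (1/108)w^3 - (1/108)w^2 - (1/9)w
g(w) = (-4)·L_0 + 6·L_1 + 1·L_2 + (-2)·L_3
  (-4)·L_0(w) = (4/189)w^3 - (40/189)w^2 + (32/63)w
  6·L_1(w) = (1/12)w^3 - (7/12)w^2 - (1/2)w + 6
  1·L_2(w) = -(1/56)w^3 + (3/56)w^2 + (9/28)w
  (-2)·L_3(w) = -(1/54)w^3 + (1/54)w^2 + (2/9)w
Adding term by term: (103/1512)w^3 - (1093/1512)w^2 + (139/252)w + 6

g(w) = (103/1512)w^3 - (1093/1512)w^2 + (139/252)w + 6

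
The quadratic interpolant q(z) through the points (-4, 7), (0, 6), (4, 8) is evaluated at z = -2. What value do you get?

49/8

L_0(-2) = (-2)·(-6)/[(-4)·(-8)] = 3/8
L_1(-2) = (2)·(-6)/[(4)·(-4)] = 3/4
L_2(-2) = (2)·(-2)/[(8)·(4)] = -1/8
Sum: 7·(3/8) + 6·(3/4) + 8·(-1/8) = 49/8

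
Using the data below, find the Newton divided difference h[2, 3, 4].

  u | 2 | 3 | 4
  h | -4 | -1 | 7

h[2,3] = (-1 - (-4)) / (3 - 2) = 3
h[3,4] = (7 - (-1)) / (4 - 3) = 8
h[2,3,4] = (8 - 3) / (4 - 2) = 5/2

5/2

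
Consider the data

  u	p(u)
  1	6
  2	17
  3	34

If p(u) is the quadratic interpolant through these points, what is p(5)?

L_0(5) = (3)·(2)/[(-1)·(-2)] = 3
L_1(5) = (4)·(2)/[(1)·(-1)] = -8
L_2(5) = (4)·(3)/[(2)·(1)] = 6
Sum: 6·(3) + 17·(-8) + 34·(6) = 86

86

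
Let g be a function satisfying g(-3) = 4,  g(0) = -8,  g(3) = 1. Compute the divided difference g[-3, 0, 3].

g[-3,0] = (-8 - 4) / (0 - (-3)) = -4
g[0,3] = (1 - (-8)) / (3 - 0) = 3
g[-3,0,3] = (3 - (-4)) / (3 - (-3)) = 7/6

7/6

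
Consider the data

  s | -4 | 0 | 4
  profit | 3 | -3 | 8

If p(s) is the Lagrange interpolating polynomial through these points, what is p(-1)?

Evaluate each Lagrange basis at s = -1:
L_0(-1) = (-1)·(-5)/[(-4)·(-8)] = 5/32
L_1(-1) = (3)·(-5)/[(4)·(-4)] = 15/16
L_2(-1) = (3)·(-1)/[(8)·(4)] = -3/32
Sum: 3·(5/32) + (-3)·(15/16) + 8·(-3/32) = -99/32

-99/32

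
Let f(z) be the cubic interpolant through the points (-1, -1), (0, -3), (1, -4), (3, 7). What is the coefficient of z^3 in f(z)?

5/12

The leading coefficient equals the top divided difference f[-1,0,1,3].
f[-1,0] = (-3 - (-1)) / (0 - (-1)) = -2
f[0,1] = (-4 - (-3)) / (1 - 0) = -1
f[1,3] = (7 - (-4)) / (3 - 1) = 11/2
f[-1,0,1] = (-1 - (-2)) / (1 - (-1)) = 1/2
f[0,1,3] = (11/2 - (-1)) / (3 - 0) = 13/6
f[-1,0,1,3] = (13/6 - 1/2) / (3 - (-1)) = 5/12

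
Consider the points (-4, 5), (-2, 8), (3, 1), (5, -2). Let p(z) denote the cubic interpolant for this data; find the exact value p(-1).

811/105

Using Newton's divided-difference form:
p[-4,-2] = (8 - 5) / (-2 - (-4)) = 3/2
p[-2,3] = (1 - 8) / (3 - (-2)) = -7/5
p[3,5] = (-2 - 1) / (5 - 3) = -3/2
p[-4,-2,3] = (-7/5 - 3/2) / (3 - (-4)) = -29/70
p[-2,3,5] = (-3/2 - (-7/5)) / (5 - (-2)) = -1/70
p[-4,-2,3,5] = (-1/70 - (-29/70)) / (5 - (-4)) = 2/45
p(-1) = 5 + (3/2)·(3) + (-29/70)·(3)·(1) + (2/45)·(3)·(1)·(-4) = 811/105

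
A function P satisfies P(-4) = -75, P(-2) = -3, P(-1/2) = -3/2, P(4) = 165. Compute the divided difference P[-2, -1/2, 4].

P[-2,-1/2] = (-3/2 - (-3)) / (-1/2 - (-2)) = 1
P[-1/2,4] = (165 - (-3/2)) / (4 - (-1/2)) = 37
P[-2,-1/2,4] = (37 - 1) / (4 - (-2)) = 6

6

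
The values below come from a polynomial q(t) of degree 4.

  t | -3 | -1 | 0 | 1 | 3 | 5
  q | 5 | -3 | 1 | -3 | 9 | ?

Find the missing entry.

261

The 5 known values determine q uniquely (degree ≤ 4).
Evaluate each Lagrange basis at t = 5:
L_0(5) = (6)·(5)·(4)·(2)/[(-2)·(-3)·(-4)·(-6)] = 5/3
L_1(5) = (8)·(5)·(4)·(2)/[(2)·(-1)·(-2)·(-4)] = -20
L_2(5) = (8)·(6)·(4)·(2)/[(3)·(1)·(-1)·(-3)] = 128/3
L_3(5) = (8)·(6)·(5)·(2)/[(4)·(2)·(1)·(-2)] = -30
L_4(5) = (8)·(6)·(5)·(4)/[(6)·(4)·(3)·(2)] = 20/3
Sum: 5·(5/3) + (-3)·(-20) + 1·(128/3) + (-3)·(-30) + 9·(20/3) = 261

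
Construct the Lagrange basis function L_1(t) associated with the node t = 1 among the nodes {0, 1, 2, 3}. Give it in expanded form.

L_1(t) = (1/2)t^3 - (5/2)t^2 + 3t

L_1(t) = t(t - 2)(t - 3) / [(1)·(-1)·(-2)]
       = (t^3 - 5t^2 + 6t) / (2)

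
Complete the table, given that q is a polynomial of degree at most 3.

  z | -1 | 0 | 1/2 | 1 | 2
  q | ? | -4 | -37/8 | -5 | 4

-11

The 4 known values determine q uniquely (degree ≤ 3).
L_0(-1) = (-3/2)·(-2)·(-3)/[(-1/2)·(-1)·(-2)] = 9
L_1(-1) = (-1)·(-2)·(-3)/[(1/2)·(-1/2)·(-3/2)] = -16
L_2(-1) = (-1)·(-3/2)·(-3)/[(1)·(1/2)·(-1)] = 9
L_3(-1) = (-1)·(-3/2)·(-2)/[(2)·(3/2)·(1)] = -1
Sum: (-4)·(9) + (-37/8)·(-16) + (-5)·(9) + 4·(-1) = -11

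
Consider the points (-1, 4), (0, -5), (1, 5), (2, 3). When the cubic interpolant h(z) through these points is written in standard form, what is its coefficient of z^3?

-31/6

The leading coefficient equals the top divided difference h[-1,0,1,2].
h[-1,0] = (-5 - 4) / (0 - (-1)) = -9
h[0,1] = (5 - (-5)) / (1 - 0) = 10
h[1,2] = (3 - 5) / (2 - 1) = -2
h[-1,0,1] = (10 - (-9)) / (1 - (-1)) = 19/2
h[0,1,2] = (-2 - 10) / (2 - 0) = -6
h[-1,0,1,2] = (-6 - 19/2) / (2 - (-1)) = -31/6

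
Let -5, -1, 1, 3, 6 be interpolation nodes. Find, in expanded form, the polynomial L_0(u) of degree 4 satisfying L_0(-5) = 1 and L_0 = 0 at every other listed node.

L_0(u) = (u + 1)(u - 1)(u - 3)(u - 6) / [(-4)·(-6)·(-8)·(-11)]
       = (u^4 - 9u^3 + 17u^2 + 9u - 18) / (2112)

L_0(u) = (1/2112)u^4 - (3/704)u^3 + (17/2112)u^2 + (3/704)u - 3/352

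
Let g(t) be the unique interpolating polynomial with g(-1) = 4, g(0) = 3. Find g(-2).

5

Evaluate each Lagrange basis at t = -2:
L_0(-2) = (-2)/[(-1)] = 2
L_1(-2) = (-1)/[(1)] = -1
Sum: 4·(2) + 3·(-1) = 5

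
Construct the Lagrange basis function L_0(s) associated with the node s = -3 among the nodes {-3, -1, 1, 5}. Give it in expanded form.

L_0(s) = (s + 1)(s - 1)(s - 5) / [(-2)·(-4)·(-8)]
       = (s^3 - 5s^2 - s + 5) / (-64)

L_0(s) = -(1/64)s^3 + (5/64)s^2 + (1/64)s - 5/64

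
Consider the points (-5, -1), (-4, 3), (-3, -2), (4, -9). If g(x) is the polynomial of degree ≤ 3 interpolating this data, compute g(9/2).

Evaluate each Lagrange basis at x = 9/2:
L_0(9/2) = (17/2)·(15/2)·(1/2)/[(-1)·(-2)·(-9)] = -85/48
L_1(9/2) = (19/2)·(15/2)·(1/2)/[(1)·(-1)·(-8)] = 285/64
L_2(9/2) = (19/2)·(17/2)·(1/2)/[(2)·(1)·(-7)] = -323/112
L_3(9/2) = (19/2)·(17/2)·(15/2)/[(9)·(8)·(7)] = 1615/1344
Sum: (-1)·(-85/48) + 3·(285/64) + (-2)·(-323/112) + (-9)·(1615/1344) = 121/12

121/12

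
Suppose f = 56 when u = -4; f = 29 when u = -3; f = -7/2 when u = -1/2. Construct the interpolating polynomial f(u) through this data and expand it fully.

f(u) = 4u^2 + u - 4

Newton's divided differences:
f[-4,-3] = (29 - 56) / (-3 - (-4)) = -27
f[-3,-1/2] = (-7/2 - 29) / (-1/2 - (-3)) = -13
f[-4,-3,-1/2] = (-13 - (-27)) / (-1/2 - (-4)) = 4
f(u) = 56 + (-27)·(u + 4) + 4·(u + 4)(u + 3)
Expanding: f(u) = 4u^2 + u - 4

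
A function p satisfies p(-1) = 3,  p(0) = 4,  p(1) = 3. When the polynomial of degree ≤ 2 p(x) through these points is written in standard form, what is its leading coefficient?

The leading coefficient equals the top divided difference p[-1,0,1].
p[-1,0] = (4 - 3) / (0 - (-1)) = 1
p[0,1] = (3 - 4) / (1 - 0) = -1
p[-1,0,1] = (-1 - 1) / (1 - (-1)) = -1

-1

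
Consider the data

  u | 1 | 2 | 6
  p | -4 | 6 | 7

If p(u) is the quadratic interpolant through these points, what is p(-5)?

L_0(-5) = (-7)·(-11)/[(-1)·(-5)] = 77/5
L_1(-5) = (-6)·(-11)/[(1)·(-4)] = -33/2
L_2(-5) = (-6)·(-7)/[(5)·(4)] = 21/10
Sum: (-4)·(77/5) + 6·(-33/2) + 7·(21/10) = -1459/10

-1459/10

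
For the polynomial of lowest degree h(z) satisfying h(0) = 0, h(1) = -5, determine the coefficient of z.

-5

L_0(z) = (z - 1) / [-1] = -z + 1
L_1(z) = z / [1] = z
h(z) = 0·L_0 + (-5)·L_1
Only the coefficient of z is needed; take it from each L_i and combine:
0·(-1) + (-5)·(1) = -5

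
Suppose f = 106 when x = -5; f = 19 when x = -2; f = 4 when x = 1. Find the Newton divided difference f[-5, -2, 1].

4

f[-5,-2] = (19 - 106) / (-2 - (-5)) = -29
f[-2,1] = (4 - 19) / (1 - (-2)) = -5
f[-5,-2,1] = (-5 - (-29)) / (1 - (-5)) = 4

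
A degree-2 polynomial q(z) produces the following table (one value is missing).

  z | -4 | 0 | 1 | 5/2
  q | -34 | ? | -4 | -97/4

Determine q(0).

2

The 3 known values determine q uniquely (degree ≤ 2).
L_0(0) = (-1)·(-5/2)/[(-5)·(-13/2)] = 1/13
L_1(0) = (4)·(-5/2)/[(5)·(-3/2)] = 4/3
L_2(0) = (4)·(-1)/[(13/2)·(3/2)] = -16/39
Sum: (-34)·(1/13) + (-4)·(4/3) + (-97/4)·(-16/39) = 2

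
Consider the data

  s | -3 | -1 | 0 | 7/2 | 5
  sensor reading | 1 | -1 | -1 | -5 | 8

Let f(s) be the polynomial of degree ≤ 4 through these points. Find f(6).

3447/104

Using Newton's divided-difference form:
f[-3,-1] = (-1 - 1) / (-1 - (-3)) = -1
f[-1,0] = (-1 - (-1)) / (0 - (-1)) = 0
f[0,7/2] = (-5 - (-1)) / (7/2 - 0) = -8/7
f[7/2,5] = (8 - (-5)) / (5 - 7/2) = 26/3
f[-3,-1,0] = (0 - (-1)) / (0 - (-3)) = 1/3
f[-1,0,7/2] = (-8/7 - 0) / (7/2 - (-1)) = -16/63
f[0,7/2,5] = (26/3 - (-8/7)) / (5 - 0) = 206/105
f[-3,-1,0,7/2] = (-16/63 - 1/3) / (7/2 - (-3)) = -74/819
f[-1,0,7/2,5] = (206/105 - (-16/63)) / (5 - (-1)) = 349/945
f[-3,-1,0,7/2,5] = (349/945 - (-74/819)) / (5 - (-3)) = 5647/98280
f(6) = 1 + (-1)·(9) + (1/3)·(9)·(7) + (-74/819)·(9)·(7)·(6) + (5647/98280)·(9)·(7)·(6)·(5/2) = 3447/104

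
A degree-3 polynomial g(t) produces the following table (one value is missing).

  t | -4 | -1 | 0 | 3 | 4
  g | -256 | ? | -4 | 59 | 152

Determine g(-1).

The 4 known values determine g uniquely (degree ≤ 3).
Evaluate each Lagrange basis at t = -1:
L_0(-1) = (-1)·(-4)·(-5)/[(-4)·(-7)·(-8)] = 5/56
L_1(-1) = (3)·(-4)·(-5)/[(4)·(-3)·(-4)] = 5/4
L_2(-1) = (3)·(-1)·(-5)/[(7)·(3)·(-1)] = -5/7
L_3(-1) = (3)·(-1)·(-4)/[(8)·(4)·(1)] = 3/8
Sum: (-256)·(5/56) + (-4)·(5/4) + 59·(-5/7) + 152·(3/8) = -13

-13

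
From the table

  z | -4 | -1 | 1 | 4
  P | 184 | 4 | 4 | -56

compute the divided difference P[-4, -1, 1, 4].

-2

P[-4,-1] = (4 - 184) / (-1 - (-4)) = -60
P[-1,1] = (4 - 4) / (1 - (-1)) = 0
P[1,4] = (-56 - 4) / (4 - 1) = -20
P[-4,-1,1] = (0 - (-60)) / (1 - (-4)) = 12
P[-1,1,4] = (-20 - 0) / (4 - (-1)) = -4
P[-4,-1,1,4] = (-4 - 12) / (4 - (-4)) = -2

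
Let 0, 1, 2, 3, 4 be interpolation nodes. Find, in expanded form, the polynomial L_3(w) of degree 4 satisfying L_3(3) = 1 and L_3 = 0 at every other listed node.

L_3(w) = w(w - 1)(w - 2)(w - 4) / [(3)·(2)·(1)·(-1)]
       = (w^4 - 7w^3 + 14w^2 - 8w) / (-6)

L_3(w) = -(1/6)w^4 + (7/6)w^3 - (7/3)w^2 + (4/3)w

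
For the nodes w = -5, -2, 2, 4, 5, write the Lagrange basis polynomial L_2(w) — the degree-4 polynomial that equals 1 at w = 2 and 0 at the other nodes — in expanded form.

L_2(w) = (w + 5)(w + 2)(w - 4)(w - 5) / [(7)·(4)·(-2)·(-3)]
       = (w^4 - 2w^3 - 33w^2 + 50w + 200) / (168)

L_2(w) = (1/168)w^4 - (1/84)w^3 - (11/56)w^2 + (25/84)w + 25/21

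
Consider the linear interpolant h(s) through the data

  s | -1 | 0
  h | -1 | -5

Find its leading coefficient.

-4

The leading coefficient equals the top divided difference h[-1,0].
h[-1,0] = (-5 - (-1)) / (0 - (-1)) = -4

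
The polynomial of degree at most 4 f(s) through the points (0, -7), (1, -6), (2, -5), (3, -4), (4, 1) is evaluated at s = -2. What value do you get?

Evaluate each Lagrange basis at s = -2:
L_0(-2) = (-3)·(-4)·(-5)·(-6)/[(-1)·(-2)·(-3)·(-4)] = 15
L_1(-2) = (-2)·(-4)·(-5)·(-6)/[(1)·(-1)·(-2)·(-3)] = -40
L_2(-2) = (-2)·(-3)·(-5)·(-6)/[(2)·(1)·(-1)·(-2)] = 45
L_3(-2) = (-2)·(-3)·(-4)·(-6)/[(3)·(2)·(1)·(-1)] = -24
L_4(-2) = (-2)·(-3)·(-4)·(-5)/[(4)·(3)·(2)·(1)] = 5
Sum: (-7)·(15) + (-6)·(-40) + (-5)·(45) + (-4)·(-24) + 1·(5) = 11

11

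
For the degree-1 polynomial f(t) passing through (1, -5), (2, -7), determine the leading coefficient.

-2

The leading coefficient equals the top divided difference f[1,2].
f[1,2] = (-7 - (-5)) / (2 - 1) = -2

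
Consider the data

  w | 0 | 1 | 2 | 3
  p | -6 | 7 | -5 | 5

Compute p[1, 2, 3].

p[1,2] = (-5 - 7) / (2 - 1) = -12
p[2,3] = (5 - (-5)) / (3 - 2) = 10
p[1,2,3] = (10 - (-12)) / (3 - 1) = 11

11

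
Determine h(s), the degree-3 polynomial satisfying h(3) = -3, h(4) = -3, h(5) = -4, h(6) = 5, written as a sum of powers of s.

h(s) = (11/6)s^3 - (45/2)s^2 + (269/3)s - 119

Newton's divided differences:
h[3,4] = (-3 - (-3)) / (4 - 3) = 0
h[4,5] = (-4 - (-3)) / (5 - 4) = -1
h[5,6] = (5 - (-4)) / (6 - 5) = 9
h[3,4,5] = (-1 - 0) / (5 - 3) = -1/2
h[4,5,6] = (9 - (-1)) / (6 - 4) = 5
h[3,4,5,6] = (5 - (-1/2)) / (6 - 3) = 11/6
h(s) = -3 + (-1/2)·(s - 3)(s - 4) + (11/6)·(s - 3)(s - 4)(s - 5)
Expanding: h(s) = (11/6)s^3 - (45/2)s^2 + (269/3)s - 119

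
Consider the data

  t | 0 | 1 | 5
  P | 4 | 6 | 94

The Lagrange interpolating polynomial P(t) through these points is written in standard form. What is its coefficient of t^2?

4

L_0(t) = (t - 1)(t - 5) / [5] = (1/5)t^2 - (6/5)t + 1
L_1(t) = t(t - 5) / [-4] = -(1/4)t^2 + (5/4)t
L_2(t) = t(t - 1) / [20] = (1/20)t^2 - (1/20)t
P(t) = 4·L_0 + 6·L_1 + 94·L_2
Only the coefficient of t^2 is needed; take it from each L_i and combine:
4·(1/5) + 6·(-1/4) + 94·(1/20) = 4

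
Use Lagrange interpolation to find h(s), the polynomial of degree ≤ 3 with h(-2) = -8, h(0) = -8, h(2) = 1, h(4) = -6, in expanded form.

h(s) = -(25/48)s^3 + (9/8)s^2 + (13/3)s - 8

Build the Lagrange basis polynomials:
L_0(s) = s(s - 2)(s - 4) / [-48] = -(1/48)s^3 + (1/8)s^2 - (1/6)s
L_1(s) = (s + 2)(s - 2)(s - 4) / [16] = (1/16)s^3 - (1/4)s^2 - (1/4)s + 1
L_2(s) = (s + 2)s(s - 4) / [-16] = -(1/16)s^3 + (1/8)s^2 + (1/2)s
L_3(s) = (s + 2)s(s - 2) / [48] = (1/48)s^3 - (1/12)s
h(s) = (-8)·L_0 + (-8)·L_1 + 1·L_2 + (-6)·L_3
  (-8)·L_0(s) = (1/6)s^3 - s^2 + (4/3)s
  (-8)·L_1(s) = -(1/2)s^3 + 2s^2 + 2s - 8
  1·L_2(s) = -(1/16)s^3 + (1/8)s^2 + (1/2)s
  (-6)·L_3(s) = -(1/8)s^3 + (1/2)s
Adding term by term: -(25/48)s^3 + (9/8)s^2 + (13/3)s - 8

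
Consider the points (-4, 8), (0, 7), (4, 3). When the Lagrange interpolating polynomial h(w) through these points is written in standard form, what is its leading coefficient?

Build the Lagrange basis polynomials:
L_0(w) = w(w - 4) / [32] = (1/32)w^2 - (1/8)w
L_1(w) = (w + 4)(w - 4) / [-16] = -(1/16)w^2 + 1
L_2(w) = (w + 4)w / [32] = (1/32)w^2 + (1/8)w
h(w) = 8·L_0 + 7·L_1 + 3·L_2
Only the coefficient of w^2 is needed; take it from each L_i and combine:
8·(1/32) + 7·(-1/16) + 3·(1/32) = -3/32

-3/32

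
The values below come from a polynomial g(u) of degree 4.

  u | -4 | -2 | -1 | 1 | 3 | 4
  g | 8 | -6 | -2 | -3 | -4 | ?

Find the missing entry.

120/7

The 5 known values determine g uniquely (degree ≤ 4).
Evaluate each Lagrange basis at u = 4:
L_0(4) = (6)·(5)·(3)·(1)/[(-2)·(-3)·(-5)·(-7)] = 3/7
L_1(4) = (8)·(5)·(3)·(1)/[(2)·(-1)·(-3)·(-5)] = -4
L_2(4) = (8)·(6)·(3)·(1)/[(3)·(1)·(-2)·(-4)] = 6
L_3(4) = (8)·(6)·(5)·(1)/[(5)·(3)·(2)·(-2)] = -4
L_4(4) = (8)·(6)·(5)·(3)/[(7)·(5)·(4)·(2)] = 18/7
Sum: 8·(3/7) + (-6)·(-4) + (-2)·(6) + (-3)·(-4) + (-4)·(18/7) = 120/7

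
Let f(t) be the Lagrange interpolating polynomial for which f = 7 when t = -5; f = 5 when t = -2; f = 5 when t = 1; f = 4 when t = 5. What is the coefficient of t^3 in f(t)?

-37/2520

Build the Lagrange basis polynomials:
L_0(t) = (t + 2)(t - 1)(t - 5) / [-180] = -(1/180)t^3 + (1/45)t^2 + (7/180)t - 1/18
L_1(t) = (t + 5)(t - 1)(t - 5) / [63] = (1/63)t^3 - (1/63)t^2 - (25/63)t + 25/63
L_2(t) = (t + 5)(t + 2)(t - 5) / [-72] = -(1/72)t^3 - (1/36)t^2 + (25/72)t + 25/36
L_3(t) = (t + 5)(t + 2)(t - 1) / [280] = (1/280)t^3 + (3/140)t^2 + (3/280)t - 1/28
f(t) = 7·L_0 + 5·L_1 + 5·L_2 + 4·L_3
Only the coefficient of t^3 is needed; take it from each L_i and combine:
7·(-1/180) + 5·(1/63) + 5·(-1/72) + 4·(1/280) = -37/2520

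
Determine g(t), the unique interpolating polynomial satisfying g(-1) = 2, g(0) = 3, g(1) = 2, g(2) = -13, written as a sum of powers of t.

L_0(t) = t(t - 1)(t - 2) / [-6] = -(1/6)t^3 + (1/2)t^2 - (1/3)t
L_1(t) = (t + 1)(t - 1)(t - 2) / [2] = (1/2)t^3 - t^2 - (1/2)t + 1
L_2(t) = (t + 1)t(t - 2) / [-2] = -(1/2)t^3 + (1/2)t^2 + t
L_3(t) = (t + 1)t(t - 1) / [6] = (1/6)t^3 - (1/6)t
g(t) = 2·L_0 + 3·L_1 + 2·L_2 + (-13)·L_3
  2·L_0(t) = -(1/3)t^3 + t^2 - (2/3)t
  3·L_1(t) = (3/2)t^3 - 3t^2 - (3/2)t + 3
  2·L_2(t) = -t^3 + t^2 + 2t
  (-13)·L_3(t) = -(13/6)t^3 + (13/6)t
Adding term by term: -2t^3 - t^2 + 2t + 3

g(t) = -2t^3 - t^2 + 2t + 3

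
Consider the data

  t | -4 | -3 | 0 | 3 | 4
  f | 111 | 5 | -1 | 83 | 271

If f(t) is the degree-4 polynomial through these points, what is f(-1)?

-9

Using Newton's divided-difference form:
f[-4,-3] = (5 - 111) / (-3 - (-4)) = -106
f[-3,0] = (-1 - 5) / (0 - (-3)) = -2
f[0,3] = (83 - (-1)) / (3 - 0) = 28
f[3,4] = (271 - 83) / (4 - 3) = 188
f[-4,-3,0] = (-2 - (-106)) / (0 - (-4)) = 26
f[-3,0,3] = (28 - (-2)) / (3 - (-3)) = 5
f[0,3,4] = (188 - 28) / (4 - 0) = 40
f[-4,-3,0,3] = (5 - 26) / (3 - (-4)) = -3
f[-3,0,3,4] = (40 - 5) / (4 - (-3)) = 5
f[-4,-3,0,3,4] = (5 - (-3)) / (4 - (-4)) = 1
f(-1) = 111 + (-106)·(3) + 26·(3)·(2) + (-3)·(3)·(2)·(-1) + 1·(3)·(2)·(-1)·(-4) = -9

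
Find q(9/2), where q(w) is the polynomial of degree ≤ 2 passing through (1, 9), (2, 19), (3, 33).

L_0(9/2) = (5/2)·(3/2)/[(-1)·(-2)] = 15/8
L_1(9/2) = (7/2)·(3/2)/[(1)·(-1)] = -21/4
L_2(9/2) = (7/2)·(5/2)/[(2)·(1)] = 35/8
Sum: 9·(15/8) + 19·(-21/4) + 33·(35/8) = 123/2

123/2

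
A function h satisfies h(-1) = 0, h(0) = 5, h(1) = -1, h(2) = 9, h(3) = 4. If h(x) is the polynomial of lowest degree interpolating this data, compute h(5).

-465

L_0(5) = (5)·(4)·(3)·(2)/[(-1)·(-2)·(-3)·(-4)] = 5
L_1(5) = (6)·(4)·(3)·(2)/[(1)·(-1)·(-2)·(-3)] = -24
L_2(5) = (6)·(5)·(3)·(2)/[(2)·(1)·(-1)·(-2)] = 45
L_3(5) = (6)·(5)·(4)·(2)/[(3)·(2)·(1)·(-1)] = -40
L_4(5) = (6)·(5)·(4)·(3)/[(4)·(3)·(2)·(1)] = 15
Sum: 0 + 5·(-24) + (-1)·(45) + 9·(-40) + 4·(15) = -465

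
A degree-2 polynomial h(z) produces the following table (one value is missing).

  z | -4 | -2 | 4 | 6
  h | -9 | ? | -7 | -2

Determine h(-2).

The 3 known values determine h uniquely (degree ≤ 2).
L_0(-2) = (-6)·(-8)/[(-8)·(-10)] = 3/5
L_1(-2) = (2)·(-8)/[(8)·(-2)] = 1
L_2(-2) = (2)·(-6)/[(10)·(2)] = -3/5
Sum: (-9)·(3/5) + (-7)·(1) + (-2)·(-3/5) = -56/5

-56/5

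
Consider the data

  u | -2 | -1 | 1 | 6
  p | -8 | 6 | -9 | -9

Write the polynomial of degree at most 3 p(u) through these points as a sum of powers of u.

p(u) = (173/168)u^3 - (143/28)u^2 - (1433/168)u + 101/28

L_0(u) = (u + 1)(u - 1)(u - 6) / [-24] = -(1/24)u^3 + (1/4)u^2 + (1/24)u - 1/4
L_1(u) = (u + 2)(u - 1)(u - 6) / [14] = (1/14)u^3 - (5/14)u^2 - (4/7)u + 6/7
L_2(u) = (u + 2)(u + 1)(u - 6) / [-30] = -(1/30)u^3 + (1/10)u^2 + (8/15)u + 2/5
L_3(u) = (u + 2)(u + 1)(u - 1) / [280] = (1/280)u^3 + (1/140)u^2 - (1/280)u - 1/140
p(u) = (-8)·L_0 + 6·L_1 + (-9)·L_2 + (-9)·L_3
  (-8)·L_0(u) = (1/3)u^3 - 2u^2 - (1/3)u + 2
  6·L_1(u) = (3/7)u^3 - (15/7)u^2 - (24/7)u + 36/7
  (-9)·L_2(u) = (3/10)u^3 - (9/10)u^2 - (24/5)u - 18/5
  (-9)·L_3(u) = -(9/280)u^3 - (9/140)u^2 + (9/280)u + 9/140
Adding term by term: (173/168)u^3 - (143/28)u^2 - (1433/168)u + 101/28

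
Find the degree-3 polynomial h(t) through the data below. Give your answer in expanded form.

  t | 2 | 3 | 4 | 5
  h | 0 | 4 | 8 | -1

h(t) = -(13/6)t^3 + (39/2)t^2 - (157/3)t + 44

Newton's divided differences:
h[2,3] = (4 - 0) / (3 - 2) = 4
h[3,4] = (8 - 4) / (4 - 3) = 4
h[4,5] = (-1 - 8) / (5 - 4) = -9
h[2,3,4] = (4 - 4) / (4 - 2) = 0
h[3,4,5] = (-9 - 4) / (5 - 3) = -13/2
h[2,3,4,5] = (-13/2 - 0) / (5 - 2) = -13/6
h(t) = 4·(t - 2) + (-13/6)·(t - 2)(t - 3)(t - 4)
Expanding: h(t) = -(13/6)t^3 + (39/2)t^2 - (157/3)t + 44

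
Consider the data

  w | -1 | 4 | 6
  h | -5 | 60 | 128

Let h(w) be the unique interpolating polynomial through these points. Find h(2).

16

Evaluate each Lagrange basis at w = 2:
L_0(2) = (-2)·(-4)/[(-5)·(-7)] = 8/35
L_1(2) = (3)·(-4)/[(5)·(-2)] = 6/5
L_2(2) = (3)·(-2)/[(7)·(2)] = -3/7
Sum: (-5)·(8/35) + 60·(6/5) + 128·(-3/7) = 16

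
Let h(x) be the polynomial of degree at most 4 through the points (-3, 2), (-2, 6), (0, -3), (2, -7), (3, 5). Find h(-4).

-184/15

Evaluate each Lagrange basis at x = -4:
L_0(-4) = (-2)·(-4)·(-6)·(-7)/[(-1)·(-3)·(-5)·(-6)] = 56/15
L_1(-4) = (-1)·(-4)·(-6)·(-7)/[(1)·(-2)·(-4)·(-5)] = -21/5
L_2(-4) = (-1)·(-2)·(-6)·(-7)/[(3)·(2)·(-2)·(-3)] = 7/3
L_3(-4) = (-1)·(-2)·(-4)·(-7)/[(5)·(4)·(2)·(-1)] = -7/5
L_4(-4) = (-1)·(-2)·(-4)·(-6)/[(6)·(5)·(3)·(1)] = 8/15
Sum: 2·(56/15) + 6·(-21/5) + (-3)·(7/3) + (-7)·(-7/5) + 5·(8/15) = -184/15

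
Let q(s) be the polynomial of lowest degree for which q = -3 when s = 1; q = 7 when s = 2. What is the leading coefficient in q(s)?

10

Build the Lagrange basis polynomials:
L_0(s) = (s - 2) / [-1] = -s + 2
L_1(s) = (s - 1) / [1] = s - 1
q(s) = (-3)·L_0 + 7·L_1
Only the coefficient of s is needed; take it from each L_i and combine:
(-3)·(-1) + 7·(1) = 10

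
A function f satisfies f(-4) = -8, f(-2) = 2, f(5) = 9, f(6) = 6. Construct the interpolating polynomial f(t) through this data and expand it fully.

Newton's divided differences:
f[-4,-2] = (2 - (-8)) / (-2 - (-4)) = 5
f[-2,5] = (9 - 2) / (5 - (-2)) = 1
f[5,6] = (6 - 9) / (6 - 5) = -3
f[-4,-2,5] = (1 - 5) / (5 - (-4)) = -4/9
f[-2,5,6] = (-3 - 1) / (6 - (-2)) = -1/2
f[-4,-2,5,6] = (-1/2 - (-4/9)) / (6 - (-4)) = -1/180
f(t) = -8 + 5·(t + 4) + (-4/9)·(t + 4)(t + 2) + (-1/180)·(t + 4)(t + 2)(t - 5)
Expanding: f(t) = -(1/180)t^3 - (9/20)t^2 + (221/90)t + 26/3

f(t) = -(1/180)t^3 - (9/20)t^2 + (221/90)t + 26/3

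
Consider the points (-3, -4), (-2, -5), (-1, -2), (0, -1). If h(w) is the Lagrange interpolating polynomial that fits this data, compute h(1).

Evaluate each Lagrange basis at w = 1:
L_0(1) = (3)·(2)·(1)/[(-1)·(-2)·(-3)] = -1
L_1(1) = (4)·(2)·(1)/[(1)·(-1)·(-2)] = 4
L_2(1) = (4)·(3)·(1)/[(2)·(1)·(-1)] = -6
L_3(1) = (4)·(3)·(2)/[(3)·(2)·(1)] = 4
Sum: (-4)·(-1) + (-5)·(4) + (-2)·(-6) + (-1)·(4) = -8

-8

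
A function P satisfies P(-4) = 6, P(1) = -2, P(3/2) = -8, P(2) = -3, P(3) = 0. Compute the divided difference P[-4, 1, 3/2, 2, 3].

-2857/1155

P[-4,1] = (-2 - 6) / (1 - (-4)) = -8/5
P[1,3/2] = (-8 - (-2)) / (3/2 - 1) = -12
P[3/2,2] = (-3 - (-8)) / (2 - 3/2) = 10
P[2,3] = (0 - (-3)) / (3 - 2) = 3
P[-4,1,3/2] = (-12 - (-8/5)) / (3/2 - (-4)) = -104/55
P[1,3/2,2] = (10 - (-12)) / (2 - 1) = 22
P[3/2,2,3] = (3 - 10) / (3 - 3/2) = -14/3
P[-4,1,3/2,2] = (22 - (-104/55)) / (2 - (-4)) = 219/55
P[1,3/2,2,3] = (-14/3 - 22) / (3 - 1) = -40/3
P[-4,1,3/2,2,3] = (-40/3 - 219/55) / (3 - (-4)) = -2857/1155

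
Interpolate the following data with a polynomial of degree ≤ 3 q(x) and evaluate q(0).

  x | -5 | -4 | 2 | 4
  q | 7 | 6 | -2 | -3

L_0(0) = (4)·(-2)·(-4)/[(-1)·(-7)·(-9)] = -32/63
L_1(0) = (5)·(-2)·(-4)/[(1)·(-6)·(-8)] = 5/6
L_2(0) = (5)·(4)·(-4)/[(7)·(6)·(-2)] = 20/21
L_3(0) = (5)·(4)·(-2)/[(9)·(8)·(2)] = -5/18
Sum: 7·(-32/63) + 6·(5/6) + (-2)·(20/21) + (-3)·(-5/18) = 47/126

47/126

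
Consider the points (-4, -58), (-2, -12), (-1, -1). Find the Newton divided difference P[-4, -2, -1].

-4

P[-4,-2] = (-12 - (-58)) / (-2 - (-4)) = 23
P[-2,-1] = (-1 - (-12)) / (-1 - (-2)) = 11
P[-4,-2,-1] = (11 - 23) / (-1 - (-4)) = -4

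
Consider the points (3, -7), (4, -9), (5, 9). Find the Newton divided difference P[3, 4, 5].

10

P[3,4] = (-9 - (-7)) / (4 - 3) = -2
P[4,5] = (9 - (-9)) / (5 - 4) = 18
P[3,4,5] = (18 - (-2)) / (5 - 3) = 10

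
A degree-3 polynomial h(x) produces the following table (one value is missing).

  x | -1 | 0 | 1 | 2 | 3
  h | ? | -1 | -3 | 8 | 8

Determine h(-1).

38

The 4 known values determine h uniquely (degree ≤ 3).
Evaluate each Lagrange basis at x = -1:
L_0(-1) = (-2)·(-3)·(-4)/[(-1)·(-2)·(-3)] = 4
L_1(-1) = (-1)·(-3)·(-4)/[(1)·(-1)·(-2)] = -6
L_2(-1) = (-1)·(-2)·(-4)/[(2)·(1)·(-1)] = 4
L_3(-1) = (-1)·(-2)·(-3)/[(3)·(2)·(1)] = -1
Sum: (-1)·(4) + (-3)·(-6) + 8·(4) + 8·(-1) = 38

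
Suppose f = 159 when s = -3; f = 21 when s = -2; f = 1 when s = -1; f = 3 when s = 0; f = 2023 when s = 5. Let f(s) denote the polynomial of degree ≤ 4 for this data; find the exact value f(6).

Using Newton's divided-difference form:
f[-3,-2] = (21 - 159) / (-2 - (-3)) = -138
f[-2,-1] = (1 - 21) / (-1 - (-2)) = -20
f[-1,0] = (3 - 1) / (0 - (-1)) = 2
f[0,5] = (2023 - 3) / (5 - 0) = 404
f[-3,-2,-1] = (-20 - (-138)) / (-1 - (-3)) = 59
f[-2,-1,0] = (2 - (-20)) / (0 - (-2)) = 11
f[-1,0,5] = (404 - 2) / (5 - (-1)) = 67
f[-3,-2,-1,0] = (11 - 59) / (0 - (-3)) = -16
f[-2,-1,0,5] = (67 - 11) / (5 - (-2)) = 8
f[-3,-2,-1,0,5] = (8 - (-16)) / (5 - (-3)) = 3
f(6) = 159 + (-138)·(9) + 59·(9)·(8) + (-16)·(9)·(8)·(7) + 3·(9)·(8)·(7)·(6) = 4173

4173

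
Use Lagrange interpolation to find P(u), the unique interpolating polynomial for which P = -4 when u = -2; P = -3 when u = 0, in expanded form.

Build the Lagrange basis polynomials:
L_0(u) = u / [-2] = -(1/2)u
L_1(u) = (u + 2) / [2] = (1/2)u + 1
P(u) = (-4)·L_0 + (-3)·L_1
  (-4)·L_0(u) = 2u
  (-3)·L_1(u) = -(3/2)u - 3
Adding term by term: (1/2)u - 3

P(u) = (1/2)u - 3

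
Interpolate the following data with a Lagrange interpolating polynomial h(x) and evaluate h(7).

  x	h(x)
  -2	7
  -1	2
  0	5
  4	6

-661/5

L_0(7) = (8)·(7)·(3)/[(-1)·(-2)·(-6)] = -14
L_1(7) = (9)·(7)·(3)/[(1)·(-1)·(-5)] = 189/5
L_2(7) = (9)·(8)·(3)/[(2)·(1)·(-4)] = -27
L_3(7) = (9)·(8)·(7)/[(6)·(5)·(4)] = 21/5
Sum: 7·(-14) + 2·(189/5) + 5·(-27) + 6·(21/5) = -661/5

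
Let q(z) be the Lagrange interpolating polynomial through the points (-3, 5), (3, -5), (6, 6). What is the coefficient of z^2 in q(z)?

16/27

L_0(z) = (z - 3)(z - 6) / [54] = (1/54)z^2 - (1/6)z + 1/3
L_1(z) = (z + 3)(z - 6) / [-18] = -(1/18)z^2 + (1/6)z + 1
L_2(z) = (z + 3)(z - 3) / [27] = (1/27)z^2 - 1/3
q(z) = 5·L_0 + (-5)·L_1 + 6·L_2
Only the coefficient of z^2 is needed; take it from each L_i and combine:
5·(1/54) + (-5)·(-1/18) + 6·(1/27) = 16/27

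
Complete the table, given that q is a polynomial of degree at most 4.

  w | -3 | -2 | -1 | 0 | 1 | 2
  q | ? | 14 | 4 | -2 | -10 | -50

10

The 5 known values determine q uniquely (degree ≤ 4).
Evaluate each Lagrange basis at w = -3:
L_0(-3) = (-2)·(-3)·(-4)·(-5)/[(-1)·(-2)·(-3)·(-4)] = 5
L_1(-3) = (-1)·(-3)·(-4)·(-5)/[(1)·(-1)·(-2)·(-3)] = -10
L_2(-3) = (-1)·(-2)·(-4)·(-5)/[(2)·(1)·(-1)·(-2)] = 10
L_3(-3) = (-1)·(-2)·(-3)·(-5)/[(3)·(2)·(1)·(-1)] = -5
L_4(-3) = (-1)·(-2)·(-3)·(-4)/[(4)·(3)·(2)·(1)] = 1
Sum: 14·(5) + 4·(-10) + (-2)·(10) + (-10)·(-5) + (-50)·(1) = 10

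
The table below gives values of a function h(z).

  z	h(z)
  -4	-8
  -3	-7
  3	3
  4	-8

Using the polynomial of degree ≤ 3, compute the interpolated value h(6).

-376/7

L_0(6) = (9)·(3)·(2)/[(-1)·(-7)·(-8)] = -27/28
L_1(6) = (10)·(3)·(2)/[(1)·(-6)·(-7)] = 10/7
L_2(6) = (10)·(9)·(2)/[(7)·(6)·(-1)] = -30/7
L_3(6) = (10)·(9)·(3)/[(8)·(7)·(1)] = 135/28
Sum: (-8)·(-27/28) + (-7)·(10/7) + 3·(-30/7) + (-8)·(135/28) = -376/7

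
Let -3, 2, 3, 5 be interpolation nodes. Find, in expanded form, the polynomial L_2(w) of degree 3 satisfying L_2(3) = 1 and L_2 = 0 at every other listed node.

L_2(w) = (w + 3)(w - 2)(w - 5) / [(6)·(1)·(-2)]
       = (w^3 - 4w^2 - 11w + 30) / (-12)

L_2(w) = -(1/12)w^3 + (1/3)w^2 + (11/12)w - 5/2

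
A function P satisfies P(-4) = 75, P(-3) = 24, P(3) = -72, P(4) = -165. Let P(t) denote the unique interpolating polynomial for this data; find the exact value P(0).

Using Newton's divided-difference form:
P[-4,-3] = (24 - 75) / (-3 - (-4)) = -51
P[-3,3] = (-72 - 24) / (3 - (-3)) = -16
P[3,4] = (-165 - (-72)) / (4 - 3) = -93
P[-4,-3,3] = (-16 - (-51)) / (3 - (-4)) = 5
P[-3,3,4] = (-93 - (-16)) / (4 - (-3)) = -11
P[-4,-3,3,4] = (-11 - 5) / (4 - (-4)) = -2
P(0) = 75 + (-51)·(4) + 5·(4)·(3) + (-2)·(4)·(3)·(-3) = 3

3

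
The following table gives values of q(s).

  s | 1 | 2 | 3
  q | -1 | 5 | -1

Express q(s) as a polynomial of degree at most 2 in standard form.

q(s) = -6s^2 + 24s - 19

Build the Lagrange basis polynomials:
L_0(s) = (s - 2)(s - 3) / [2] = (1/2)s^2 - (5/2)s + 3
L_1(s) = (s - 1)(s - 3) / [-1] = -s^2 + 4s - 3
L_2(s) = (s - 1)(s - 2) / [2] = (1/2)s^2 - (3/2)s + 1
q(s) = (-1)·L_0 + 5·L_1 + (-1)·L_2
  (-1)·L_0(s) = -(1/2)s^2 + (5/2)s - 3
  5·L_1(s) = -5s^2 + 20s - 15
  (-1)·L_2(s) = -(1/2)s^2 + (3/2)s - 1
Adding term by term: -6s^2 + 24s - 19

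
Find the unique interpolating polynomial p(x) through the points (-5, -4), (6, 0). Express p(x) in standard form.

p(x) = (4/11)x - 24/11

Build the Lagrange basis polynomials:
L_0(x) = (x - 6) / [-11] = -(1/11)x + 6/11
L_1(x) = (x + 5) / [11] = (1/11)x + 5/11
p(x) = (-4)·L_0 + 0·L_1
  (-4)·L_0(x) = (4/11)x - 24/11
  0·L_1(x) = 0
Adding term by term: (4/11)x - 24/11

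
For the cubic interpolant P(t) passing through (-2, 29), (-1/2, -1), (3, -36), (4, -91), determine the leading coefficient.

-2

Build the Lagrange basis polynomials:
L_0(t) = (t + 1/2)(t - 3)(t - 4) / [-45] = -(1/45)t^3 + (13/90)t^2 - (17/90)t - 2/15
L_1(t) = (t + 2)(t - 3)(t - 4) / [189/8] = (8/189)t^3 - (40/189)t^2 - (16/189)t + 64/63
L_2(t) = (t + 2)(t + 1/2)(t - 4) / [-35/2] = -(2/35)t^3 + (3/35)t^2 + (18/35)t + 8/35
L_3(t) = (t + 2)(t + 1/2)(t - 3) / [27] = (1/27)t^3 - (1/54)t^2 - (13/54)t - 1/9
P(t) = 29·L_0 + (-1)·L_1 + (-36)·L_2 + (-91)·L_3
Only the coefficient of t^3 is needed; take it from each L_i and combine:
29·(-1/45) + (-1)·(8/189) + (-36)·(-2/35) + (-91)·(1/27) = -2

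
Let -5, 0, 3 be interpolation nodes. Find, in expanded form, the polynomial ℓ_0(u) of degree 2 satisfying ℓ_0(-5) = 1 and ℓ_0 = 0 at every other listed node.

ℓ_0(u) = u(u - 3) / [(-5)·(-8)]
       = (u^2 - 3u) / (40)

ℓ_0(u) = (1/40)u^2 - (3/40)u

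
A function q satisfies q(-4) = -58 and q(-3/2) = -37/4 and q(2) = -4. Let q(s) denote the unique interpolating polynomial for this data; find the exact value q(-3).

L_0(-3) = (-3/2)·(-5)/[(-5/2)·(-6)] = 1/2
L_1(-3) = (1)·(-5)/[(5/2)·(-7/2)] = 4/7
L_2(-3) = (1)·(-3/2)/[(6)·(7/2)] = -1/14
Sum: (-58)·(1/2) + (-37/4)·(4/7) + (-4)·(-1/14) = -34

-34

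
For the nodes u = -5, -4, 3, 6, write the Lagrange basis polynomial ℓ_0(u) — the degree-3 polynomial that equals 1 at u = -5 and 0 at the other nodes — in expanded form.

ℓ_0(u) = -(1/88)u^3 + (5/88)u^2 + (9/44)u - 9/11

ℓ_0(u) = (u + 4)(u - 3)(u - 6) / [(-1)·(-8)·(-11)]
       = (u^3 - 5u^2 - 18u + 72) / (-88)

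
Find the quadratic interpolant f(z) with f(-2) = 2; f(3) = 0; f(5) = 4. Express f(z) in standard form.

f(z) = (12/35)z^2 - (26/35)z - 6/7

L_0(z) = (z - 3)(z - 5) / [35] = (1/35)z^2 - (8/35)z + 3/7
L_1(z) = (z + 2)(z - 5) / [-10] = -(1/10)z^2 + (3/10)z + 1
L_2(z) = (z + 2)(z - 3) / [14] = (1/14)z^2 - (1/14)z - 3/7
f(z) = 2·L_0 + 0·L_1 + 4·L_2
  2·L_0(z) = (2/35)z^2 - (16/35)z + 6/7
  0·L_1(z) = 0
  4·L_2(z) = (2/7)z^2 - (2/7)z - 12/7
Adding term by term: (12/35)z^2 - (26/35)z - 6/7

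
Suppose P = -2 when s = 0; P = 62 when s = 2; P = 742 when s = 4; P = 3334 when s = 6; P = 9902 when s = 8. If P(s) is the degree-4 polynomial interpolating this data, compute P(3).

L_0(3) = (1)·(-1)·(-3)·(-5)/[(-2)·(-4)·(-6)·(-8)] = -5/128
L_1(3) = (3)·(-1)·(-3)·(-5)/[(2)·(-2)·(-4)·(-6)] = 15/32
L_2(3) = (3)·(1)·(-3)·(-5)/[(4)·(2)·(-2)·(-4)] = 45/64
L_3(3) = (3)·(1)·(-1)·(-5)/[(6)·(4)·(2)·(-2)] = -5/32
L_4(3) = (3)·(1)·(-1)·(-3)/[(8)·(6)·(4)·(2)] = 3/128
Sum: (-2)·(-5/128) + 62·(15/32) + 742·(45/64) + 3334·(-5/32) + 9902·(3/128) = 262

262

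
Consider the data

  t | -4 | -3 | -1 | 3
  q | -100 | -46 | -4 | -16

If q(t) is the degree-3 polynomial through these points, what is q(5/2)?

Using Newton's divided-difference form:
q[-4,-3] = (-46 - (-100)) / (-3 - (-4)) = 54
q[-3,-1] = (-4 - (-46)) / (-1 - (-3)) = 21
q[-1,3] = (-16 - (-4)) / (3 - (-1)) = -3
q[-4,-3,-1] = (21 - 54) / (-1 - (-4)) = -11
q[-3,-1,3] = (-3 - 21) / (3 - (-3)) = -4
q[-4,-3,-1,3] = (-4 - (-11)) / (3 - (-4)) = 1
q(5/2) = -100 + 54·(13/2) + (-11)·(13/2)·(11/2) + 1·(13/2)·(11/2)·(7/2) = -137/8

-137/8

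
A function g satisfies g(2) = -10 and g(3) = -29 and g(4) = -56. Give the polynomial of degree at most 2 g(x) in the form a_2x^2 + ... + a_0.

Newton's divided differences:
g[2,3] = (-29 - (-10)) / (3 - 2) = -19
g[3,4] = (-56 - (-29)) / (4 - 3) = -27
g[2,3,4] = (-27 - (-19)) / (4 - 2) = -4
g(x) = -10 + (-19)·(x - 2) + (-4)·(x - 2)(x - 3)
Expanding: g(x) = -4x^2 + x + 4

g(x) = -4x^2 + x + 4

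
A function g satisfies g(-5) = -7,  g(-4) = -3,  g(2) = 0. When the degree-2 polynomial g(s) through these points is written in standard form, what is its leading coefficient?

-1/2

Build the Lagrange basis polynomials:
L_0(s) = (s + 4)(s - 2) / [7] = (1/7)s^2 + (2/7)s - 8/7
L_1(s) = (s + 5)(s - 2) / [-6] = -(1/6)s^2 - (1/2)s + 5/3
L_2(s) = (s + 5)(s + 4) / [42] = (1/42)s^2 + (3/14)s + 10/21
g(s) = (-7)·L_0 + (-3)·L_1 + 0·L_2
Only the coefficient of s^2 is needed; take it from each L_i and combine:
(-7)·(1/7) + (-3)·(-1/6) + 0·(1/42) = -1/2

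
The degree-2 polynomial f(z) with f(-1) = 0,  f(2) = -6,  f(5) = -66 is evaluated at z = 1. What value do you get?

Evaluate each Lagrange basis at z = 1:
L_0(1) = (-1)·(-4)/[(-3)·(-6)] = 2/9
L_1(1) = (2)·(-4)/[(3)·(-3)] = 8/9
L_2(1) = (2)·(-1)/[(6)·(3)] = -1/9
Sum: 0 + (-6)·(8/9) + (-66)·(-1/9) = 2

2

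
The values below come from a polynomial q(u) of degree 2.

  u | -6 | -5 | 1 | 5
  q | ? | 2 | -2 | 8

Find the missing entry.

293/60

The 3 known values determine q uniquely (degree ≤ 2).
Evaluate each Lagrange basis at u = -6:
L_0(-6) = (-7)·(-11)/[(-6)·(-10)] = 77/60
L_1(-6) = (-1)·(-11)/[(6)·(-4)] = -11/24
L_2(-6) = (-1)·(-7)/[(10)·(4)] = 7/40
Sum: 2·(77/60) + (-2)·(-11/24) + 8·(7/40) = 293/60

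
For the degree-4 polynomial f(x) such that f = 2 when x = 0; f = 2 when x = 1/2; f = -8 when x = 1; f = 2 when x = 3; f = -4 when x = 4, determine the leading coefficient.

-73/21

The leading coefficient equals the top divided difference f[0,1/2,1,3,4].
f[0,1/2] = (2 - 2) / (1/2 - 0) = 0
f[1/2,1] = (-8 - 2) / (1 - 1/2) = -20
f[1,3] = (2 - (-8)) / (3 - 1) = 5
f[3,4] = (-4 - 2) / (4 - 3) = -6
f[0,1/2,1] = (-20 - 0) / (1 - 0) = -20
f[1/2,1,3] = (5 - (-20)) / (3 - 1/2) = 10
f[1,3,4] = (-6 - 5) / (4 - 1) = -11/3
f[0,1/2,1,3] = (10 - (-20)) / (3 - 0) = 10
f[1/2,1,3,4] = (-11/3 - 10) / (4 - 1/2) = -82/21
f[0,1/2,1,3,4] = (-82/21 - 10) / (4 - 0) = -73/21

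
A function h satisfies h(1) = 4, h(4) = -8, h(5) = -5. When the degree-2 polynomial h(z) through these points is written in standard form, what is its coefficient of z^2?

7/4

The leading coefficient equals the top divided difference h[1,4,5].
h[1,4] = (-8 - 4) / (4 - 1) = -4
h[4,5] = (-5 - (-8)) / (5 - 4) = 3
h[1,4,5] = (3 - (-4)) / (5 - 1) = 7/4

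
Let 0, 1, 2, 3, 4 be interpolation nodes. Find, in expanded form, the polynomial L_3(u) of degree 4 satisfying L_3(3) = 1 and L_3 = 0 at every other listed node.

L_3(u) = u(u - 1)(u - 2)(u - 4) / [(3)·(2)·(1)·(-1)]
       = (u^4 - 7u^3 + 14u^2 - 8u) / (-6)

L_3(u) = -(1/6)u^4 + (7/6)u^3 - (7/3)u^2 + (4/3)u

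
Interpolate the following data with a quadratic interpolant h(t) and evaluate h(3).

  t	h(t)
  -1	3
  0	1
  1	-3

Evaluate each Lagrange basis at t = 3:
L_0(3) = (3)·(2)/[(-1)·(-2)] = 3
L_1(3) = (4)·(2)/[(1)·(-1)] = -8
L_2(3) = (4)·(3)/[(2)·(1)] = 6
Sum: 3·(3) + 1·(-8) + (-3)·(6) = -17

-17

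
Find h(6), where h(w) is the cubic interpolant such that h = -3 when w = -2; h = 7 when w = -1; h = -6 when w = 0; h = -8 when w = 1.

1337

Evaluate each Lagrange basis at w = 6:
L_0(6) = (7)·(6)·(5)/[(-1)·(-2)·(-3)] = -35
L_1(6) = (8)·(6)·(5)/[(1)·(-1)·(-2)] = 120
L_2(6) = (8)·(7)·(5)/[(2)·(1)·(-1)] = -140
L_3(6) = (8)·(7)·(6)/[(3)·(2)·(1)] = 56
Sum: (-3)·(-35) + 7·(120) + (-6)·(-140) + (-8)·(56) = 1337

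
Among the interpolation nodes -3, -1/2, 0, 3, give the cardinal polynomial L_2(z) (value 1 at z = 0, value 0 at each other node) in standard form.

L_2(z) = -(2/9)z^3 - (1/9)z^2 + 2z + 1

L_2(z) = (z + 3)(z + 1/2)(z - 3) / [(3)·(1/2)·(-3)]
       = (z^3 + (1/2)z^2 - 9z - 9/2) / (-9/2)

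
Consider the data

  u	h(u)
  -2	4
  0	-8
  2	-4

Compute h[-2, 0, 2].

2

h[-2,0] = (-8 - 4) / (0 - (-2)) = -6
h[0,2] = (-4 - (-8)) / (2 - 0) = 2
h[-2,0,2] = (2 - (-6)) / (2 - (-2)) = 2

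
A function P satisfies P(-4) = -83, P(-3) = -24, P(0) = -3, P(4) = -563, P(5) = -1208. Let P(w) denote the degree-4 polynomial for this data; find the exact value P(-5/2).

-233/16

Using Newton's divided-difference form:
P[-4,-3] = (-24 - (-83)) / (-3 - (-4)) = 59
P[-3,0] = (-3 - (-24)) / (0 - (-3)) = 7
P[0,4] = (-563 - (-3)) / (4 - 0) = -140
P[4,5] = (-1208 - (-563)) / (5 - 4) = -645
P[-4,-3,0] = (7 - 59) / (0 - (-4)) = -13
P[-3,0,4] = (-140 - 7) / (4 - (-3)) = -21
P[0,4,5] = (-645 - (-140)) / (5 - 0) = -101
P[-4,-3,0,4] = (-21 - (-13)) / (4 - (-4)) = -1
P[-3,0,4,5] = (-101 - (-21)) / (5 - (-3)) = -10
P[-4,-3,0,4,5] = (-10 - (-1)) / (5 - (-4)) = -1
P(-5/2) = -83 + 59·(3/2) + (-13)·(3/2)·(1/2) + (-1)·(3/2)·(1/2)·(-5/2) + (-1)·(3/2)·(1/2)·(-5/2)·(-13/2) = -233/16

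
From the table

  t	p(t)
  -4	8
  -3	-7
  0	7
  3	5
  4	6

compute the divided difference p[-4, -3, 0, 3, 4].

p[-4,-3] = (-7 - 8) / (-3 - (-4)) = -15
p[-3,0] = (7 - (-7)) / (0 - (-3)) = 14/3
p[0,3] = (5 - 7) / (3 - 0) = -2/3
p[3,4] = (6 - 5) / (4 - 3) = 1
p[-4,-3,0] = (14/3 - (-15)) / (0 - (-4)) = 59/12
p[-3,0,3] = (-2/3 - 14/3) / (3 - (-3)) = -8/9
p[0,3,4] = (1 - (-2/3)) / (4 - 0) = 5/12
p[-4,-3,0,3] = (-8/9 - 59/12) / (3 - (-4)) = -209/252
p[-3,0,3,4] = (5/12 - (-8/9)) / (4 - (-3)) = 47/252
p[-4,-3,0,3,4] = (47/252 - (-209/252)) / (4 - (-4)) = 8/63

8/63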